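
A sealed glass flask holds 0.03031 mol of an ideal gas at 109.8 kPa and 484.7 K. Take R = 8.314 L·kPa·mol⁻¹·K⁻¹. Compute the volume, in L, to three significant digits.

V ≈ 1.11 L

PV = nRT ⇒ V = nRT/P = (0.03031 × 8.314 × 484.7) / 109.8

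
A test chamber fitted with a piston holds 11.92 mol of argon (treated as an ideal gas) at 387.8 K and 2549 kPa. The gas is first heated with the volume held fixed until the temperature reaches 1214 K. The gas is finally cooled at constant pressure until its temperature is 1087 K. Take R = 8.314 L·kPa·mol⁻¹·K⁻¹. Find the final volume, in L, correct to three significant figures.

V₃ ≈ 13.5 L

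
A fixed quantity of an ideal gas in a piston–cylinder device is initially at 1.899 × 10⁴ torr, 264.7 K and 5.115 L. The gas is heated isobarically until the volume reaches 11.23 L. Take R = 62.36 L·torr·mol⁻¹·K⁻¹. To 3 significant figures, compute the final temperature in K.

T₂ ≈ 581 K

P constant ⇒ V ∝ T: P₂ = P₁; T₂ = T₁·(V₂/V₁) = 581.1 K.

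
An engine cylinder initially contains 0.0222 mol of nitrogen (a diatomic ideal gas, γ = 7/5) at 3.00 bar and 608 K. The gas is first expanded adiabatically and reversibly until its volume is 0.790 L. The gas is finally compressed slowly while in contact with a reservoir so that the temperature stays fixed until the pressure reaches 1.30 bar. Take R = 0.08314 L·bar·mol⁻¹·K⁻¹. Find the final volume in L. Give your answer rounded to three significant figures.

From PV = nRT: V₁ = nRT₁/P₁ = 0.3741 L.
Reversible adiabatic, γ = 7/5: T₂ = T₁·(V₁/V₂)^(γ−1) = 450.8 K; P₂ = P₁·(V₁/V₂)^γ = 1.053 bar.
T constant ⇒ Boyle's law P V = const: T₃ = T₂; V₃ = V₂·(P₂/P₃) = 0.6401 L.

V₃ ≈ 0.640 L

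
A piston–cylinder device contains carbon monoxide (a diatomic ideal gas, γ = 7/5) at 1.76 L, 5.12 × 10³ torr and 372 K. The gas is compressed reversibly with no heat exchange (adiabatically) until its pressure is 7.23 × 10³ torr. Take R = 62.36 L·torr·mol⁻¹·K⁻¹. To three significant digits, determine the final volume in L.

Reversible adiabatic, γ = 7/5: T₂ = T₁·(P₂/P₁)^((γ−1)/γ) = 410.5 K; V₂ = V₁·(P₁/P₂)^(1/γ) = 1.376 L.

V₂ ≈ 1.38 L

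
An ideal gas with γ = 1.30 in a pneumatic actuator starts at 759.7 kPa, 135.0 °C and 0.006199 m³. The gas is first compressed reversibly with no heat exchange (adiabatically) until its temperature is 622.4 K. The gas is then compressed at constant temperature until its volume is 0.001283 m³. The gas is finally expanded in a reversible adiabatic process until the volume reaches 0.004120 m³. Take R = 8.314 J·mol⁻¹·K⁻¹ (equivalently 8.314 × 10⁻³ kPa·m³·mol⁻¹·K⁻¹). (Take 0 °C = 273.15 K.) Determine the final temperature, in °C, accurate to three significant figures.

T₄ ≈ 165 °C

Convert: T₁ = 408.1 K.
Reversible adiabatic, γ = 1.30: P₂ = P₁·(T₂/T₁)^(γ/(γ−1)) = 4729 kPa; V₂ = V₁·(T₁/T₂)^(1/(γ−1)) = 0.001519 m³.
Isothermal, so P V is constant: T₃ = T₂; P₃ = P₂·(V₂/V₃) = 5597 kPa.
Reversible adiabatic, γ = 1.30: T₄ = T₃·(V₃/V₄)^(γ−1) = 438.6 K; P₄ = P₃·(V₃/V₄)^γ = 1228 kPa.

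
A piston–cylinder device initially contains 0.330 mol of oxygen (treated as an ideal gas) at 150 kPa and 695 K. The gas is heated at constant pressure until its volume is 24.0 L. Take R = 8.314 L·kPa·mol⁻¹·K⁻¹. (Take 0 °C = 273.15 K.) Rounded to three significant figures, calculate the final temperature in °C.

From PV = nRT: V₁ = nRT₁/P₁ = 12.71 L.
Isobaric, so V/T is constant: P₂ = P₁; T₂ = T₁·(V₂/V₁) = 1312 K.

T₂ ≈ 1.04e+03 °C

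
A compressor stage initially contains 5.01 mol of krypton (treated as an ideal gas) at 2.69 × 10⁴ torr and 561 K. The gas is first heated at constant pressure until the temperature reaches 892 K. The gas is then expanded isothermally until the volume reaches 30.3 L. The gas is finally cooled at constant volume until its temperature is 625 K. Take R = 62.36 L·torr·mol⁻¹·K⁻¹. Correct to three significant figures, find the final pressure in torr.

From PV = nRT: V₁ = nRT₁/P₁ = 6.516 L.
Isobaric, so V/T is constant: P₂ = P₁; V₂ = V₁·(T₂/T₁) = 10.36 L.
Isothermal, so P V is constant: T₃ = T₂; P₃ = P₂·(V₂/V₃) = 9197 torr.
V constant ⇒ P ∝ T: V₄ = V₃; P₄ = P₃·(T₄/T₃) = 6444 torr.

P₄ ≈ 6.44e+03 torr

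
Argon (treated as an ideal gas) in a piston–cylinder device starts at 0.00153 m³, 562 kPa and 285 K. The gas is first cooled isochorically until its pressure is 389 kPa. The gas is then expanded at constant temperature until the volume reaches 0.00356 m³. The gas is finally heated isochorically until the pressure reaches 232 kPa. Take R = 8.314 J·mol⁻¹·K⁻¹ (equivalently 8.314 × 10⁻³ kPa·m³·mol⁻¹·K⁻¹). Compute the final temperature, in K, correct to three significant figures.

T₄ ≈ 274 K

Isochoric, so P/T is constant: V₂ = V₁; T₂ = T₁·(P₂/P₁) = 197.3 K.
T constant ⇒ Boyle's law P V = const: T₃ = T₂; P₃ = P₂·(V₂/V₃) = 167.2 kPa.
Isochoric, so P/T is constant: V₄ = V₃; T₄ = T₃·(P₄/P₃) = 273.8 K.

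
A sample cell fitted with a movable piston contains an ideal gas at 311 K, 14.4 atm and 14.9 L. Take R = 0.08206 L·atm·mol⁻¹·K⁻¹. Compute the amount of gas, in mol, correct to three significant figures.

n ≈ 8.41 mol

PV = nRT ⇒ n = PV/(RT) = (14.4 × 14.9) / (0.08206 × 311)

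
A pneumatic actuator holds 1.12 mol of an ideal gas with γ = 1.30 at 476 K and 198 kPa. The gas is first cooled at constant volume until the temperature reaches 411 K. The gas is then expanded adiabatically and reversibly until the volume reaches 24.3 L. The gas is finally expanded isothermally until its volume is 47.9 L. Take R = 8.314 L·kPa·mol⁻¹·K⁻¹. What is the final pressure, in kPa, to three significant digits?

P₄ ≈ 78.0 kPa

From PV = nRT: V₁ = nRT₁/P₁ = 22.39 L.
Isochoric, so P/T is constant: V₂ = V₁; P₂ = P₁·(T₂/T₁) = 171.0 kPa.
Adiabatic (γ = 1.30), T V^(γ−1) and P V^γ constant: T₃ = T₂·(V₂/V₃)^(γ−1) = 401.0 K; P₃ = P₂·(V₂/V₃)^γ = 153.7 kPa.
T constant ⇒ Boyle's law P V = const: T₄ = T₃; P₄ = P₃·(V₃/V₄) = 77.95 kPa.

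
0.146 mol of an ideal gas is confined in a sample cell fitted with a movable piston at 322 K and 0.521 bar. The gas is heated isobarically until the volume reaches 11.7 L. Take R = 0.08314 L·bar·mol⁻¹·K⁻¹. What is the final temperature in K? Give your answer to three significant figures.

From PV = nRT: V₁ = nRT₁/P₁ = 7.502 L.
Isobaric, so V/T is constant: P₂ = P₁; T₂ = T₁·(V₂/V₁) = 502.2 K.

T₂ ≈ 502 K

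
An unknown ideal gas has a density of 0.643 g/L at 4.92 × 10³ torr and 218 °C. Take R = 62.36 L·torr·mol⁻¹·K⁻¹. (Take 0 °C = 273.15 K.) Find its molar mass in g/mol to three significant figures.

M ≈ 4.00 g/mol

ρ = PM/(RT) ⇒ M = ρRT/P = (0.643 × 62.36 × 491.1) / 4.92e+03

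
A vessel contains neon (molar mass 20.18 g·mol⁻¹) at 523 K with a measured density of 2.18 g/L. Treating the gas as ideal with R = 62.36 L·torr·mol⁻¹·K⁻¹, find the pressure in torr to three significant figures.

P ≈ 3.52e+03 torr

ρ = PM/(RT) ⇒ P = ρRT/M = (2.18 × 62.36 × 523.0) / 20.18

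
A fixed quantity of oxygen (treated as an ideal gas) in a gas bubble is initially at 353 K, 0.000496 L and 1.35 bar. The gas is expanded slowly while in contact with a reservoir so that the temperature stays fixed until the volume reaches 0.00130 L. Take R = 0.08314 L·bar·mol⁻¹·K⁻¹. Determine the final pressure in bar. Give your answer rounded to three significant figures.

Isothermal, so P V is constant: T₂ = T₁; P₂ = P₁·(V₁/V₂) = 0.5151 bar.

P₂ ≈ 0.515 bar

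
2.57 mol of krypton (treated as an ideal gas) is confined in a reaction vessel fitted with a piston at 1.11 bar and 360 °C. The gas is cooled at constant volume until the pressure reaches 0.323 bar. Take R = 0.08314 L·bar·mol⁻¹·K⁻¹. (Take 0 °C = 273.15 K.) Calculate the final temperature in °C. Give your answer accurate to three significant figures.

Convert: T₁ = 633.1 K.
From PV = nRT: V₁ = nRT₁/P₁ = 121.9 L.
Isochoric, so P/T is constant: V₂ = V₁; T₂ = T₁·(P₂/P₁) = 184.2 K.

T₂ ≈ -88.9 °C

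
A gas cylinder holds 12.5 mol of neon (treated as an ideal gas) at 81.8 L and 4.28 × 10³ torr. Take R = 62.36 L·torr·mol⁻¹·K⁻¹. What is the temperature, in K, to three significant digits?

PV = nRT ⇒ T = PV/(nR) = (4.28e+03 × 81.8) / (12.5 × 62.36)

T ≈ 449 K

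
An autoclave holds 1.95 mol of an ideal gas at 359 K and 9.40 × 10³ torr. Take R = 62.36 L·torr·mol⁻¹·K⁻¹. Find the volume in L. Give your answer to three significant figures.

PV = nRT ⇒ V = nRT/P = (1.95 × 62.36 × 359) / 9.40e+03

V ≈ 4.64 L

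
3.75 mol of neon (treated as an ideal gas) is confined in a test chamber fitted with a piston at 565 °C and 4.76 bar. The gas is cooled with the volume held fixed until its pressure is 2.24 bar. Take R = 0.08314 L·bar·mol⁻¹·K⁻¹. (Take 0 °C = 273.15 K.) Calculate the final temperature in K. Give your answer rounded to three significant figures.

T₂ ≈ 394 K

Convert: T₁ = 838.1 K.
From PV = nRT: V₁ = nRT₁/P₁ = 54.90 L.
Isochoric, so P/T is constant: V₂ = V₁; T₂ = T₁·(P₂/P₁) = 394.4 K.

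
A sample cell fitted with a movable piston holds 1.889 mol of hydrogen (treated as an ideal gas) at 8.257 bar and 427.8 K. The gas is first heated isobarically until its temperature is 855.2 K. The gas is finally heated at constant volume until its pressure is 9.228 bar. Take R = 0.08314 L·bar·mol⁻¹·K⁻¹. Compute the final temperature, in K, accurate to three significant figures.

From PV = nRT: V₁ = nRT₁/P₁ = 8.137 L.
P constant ⇒ V ∝ T: P₂ = P₁; V₂ = V₁·(T₂/T₁) = 16.27 L.
Isochoric, so P/T is constant: V₃ = V₂; T₃ = T₂·(P₃/P₂) = 955.8 K.

T₃ ≈ 956 K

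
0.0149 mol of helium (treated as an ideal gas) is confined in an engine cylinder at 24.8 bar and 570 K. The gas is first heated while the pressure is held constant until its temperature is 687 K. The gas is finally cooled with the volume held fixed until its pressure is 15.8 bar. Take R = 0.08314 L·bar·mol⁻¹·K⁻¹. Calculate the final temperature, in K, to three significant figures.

T₃ ≈ 438 K

From PV = nRT: V₁ = nRT₁/P₁ = 0.02847 L.
P constant ⇒ V ∝ T: P₂ = P₁; V₂ = V₁·(T₂/T₁) = 0.03432 L.
Isochoric, so P/T is constant: V₃ = V₂; T₃ = T₂·(P₃/P₂) = 437.7 K.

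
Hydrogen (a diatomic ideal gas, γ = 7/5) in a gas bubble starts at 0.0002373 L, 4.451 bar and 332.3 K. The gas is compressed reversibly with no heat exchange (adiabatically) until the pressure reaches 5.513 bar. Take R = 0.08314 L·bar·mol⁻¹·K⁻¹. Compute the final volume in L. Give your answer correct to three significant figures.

V₂ ≈ 0.000204 L

Reversible adiabatic, γ = 7/5: T₂ = T₁·(P₂/P₁)^((γ−1)/γ) = 353.2 K; V₂ = V₁·(P₁/P₂)^(1/γ) = 0.0002037 L.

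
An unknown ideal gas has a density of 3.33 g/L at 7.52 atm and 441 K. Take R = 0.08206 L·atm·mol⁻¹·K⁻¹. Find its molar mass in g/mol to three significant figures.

M ≈ 16.0 g/mol

ρ = PM/(RT) ⇒ M = ρRT/P = (3.33 × 0.08206 × 441.0) / 7.52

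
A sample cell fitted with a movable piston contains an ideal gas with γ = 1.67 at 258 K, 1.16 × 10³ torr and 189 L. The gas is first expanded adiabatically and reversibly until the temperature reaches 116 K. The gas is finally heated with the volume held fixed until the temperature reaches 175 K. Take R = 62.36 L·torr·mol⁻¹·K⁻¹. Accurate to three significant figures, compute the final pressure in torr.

P₃ ≈ 239 torr

Reversible adiabatic, γ = 1.67: P₂ = P₁·(T₂/T₁)^(γ/(γ−1)) = 158.2 torr; V₂ = V₁·(T₁/T₂)^(1/(γ−1)) = 623.2 L.
V constant ⇒ P ∝ T: V₃ = V₂; P₃ = P₂·(T₃/T₂) = 238.6 torr.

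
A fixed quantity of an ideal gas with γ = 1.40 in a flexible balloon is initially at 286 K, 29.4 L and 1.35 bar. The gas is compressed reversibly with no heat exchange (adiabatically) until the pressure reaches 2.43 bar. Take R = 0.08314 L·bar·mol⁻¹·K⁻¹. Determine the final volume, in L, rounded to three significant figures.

Adiabatic (γ = 1.40), T V^(γ−1) and P V^γ constant: T₂ = T₁·(P₂/P₁)^((γ−1)/γ) = 338.3 K; V₂ = V₁·(P₁/P₂)^(1/γ) = 19.32 L.

V₂ ≈ 19.3 L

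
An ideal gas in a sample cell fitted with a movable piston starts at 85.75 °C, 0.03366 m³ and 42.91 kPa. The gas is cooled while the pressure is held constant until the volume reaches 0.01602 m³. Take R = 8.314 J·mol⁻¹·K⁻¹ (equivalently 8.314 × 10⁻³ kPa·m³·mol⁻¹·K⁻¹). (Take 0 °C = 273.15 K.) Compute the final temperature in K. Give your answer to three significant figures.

Convert: T₁ = 358.9 K.
Isobaric, so V/T is constant: P₂ = P₁; T₂ = T₁·(V₂/V₁) = 170.8 K.

T₂ ≈ 171 K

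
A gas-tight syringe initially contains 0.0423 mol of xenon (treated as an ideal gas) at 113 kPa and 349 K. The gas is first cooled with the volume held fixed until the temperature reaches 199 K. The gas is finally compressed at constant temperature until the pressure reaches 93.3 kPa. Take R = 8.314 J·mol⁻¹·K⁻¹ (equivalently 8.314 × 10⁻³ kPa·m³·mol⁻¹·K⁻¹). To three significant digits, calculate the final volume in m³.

From PV = nRT: V₁ = nRT₁/P₁ = 0.001086 m³.
V constant ⇒ P ∝ T: V₂ = V₁; P₂ = P₁·(T₂/T₁) = 64.43 kPa.
Isothermal, so P V is constant: T₃ = T₂; V₃ = V₂·(P₂/P₃) = 0.0007501 m³.

V₃ ≈ 0.000750 m³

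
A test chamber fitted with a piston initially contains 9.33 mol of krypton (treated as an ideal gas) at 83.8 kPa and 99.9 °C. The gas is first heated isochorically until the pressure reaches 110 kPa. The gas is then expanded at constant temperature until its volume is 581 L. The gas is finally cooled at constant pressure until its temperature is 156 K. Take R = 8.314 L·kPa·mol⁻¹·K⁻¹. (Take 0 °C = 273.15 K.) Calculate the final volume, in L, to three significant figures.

Convert: T₁ = 373.0 K.
From PV = nRT: V₁ = nRT₁/P₁ = 345.3 L.
Isochoric, so P/T is constant: V₂ = V₁; T₂ = T₁·(P₂/P₁) = 489.7 K.
Isothermal, so P V is constant: T₃ = T₂; P₃ = P₂·(V₂/V₃) = 65.38 kPa.
P constant ⇒ V ∝ T: P₄ = P₃; V₄ = V₃·(T₄/T₃) = 185.1 L.

V₄ ≈ 185 L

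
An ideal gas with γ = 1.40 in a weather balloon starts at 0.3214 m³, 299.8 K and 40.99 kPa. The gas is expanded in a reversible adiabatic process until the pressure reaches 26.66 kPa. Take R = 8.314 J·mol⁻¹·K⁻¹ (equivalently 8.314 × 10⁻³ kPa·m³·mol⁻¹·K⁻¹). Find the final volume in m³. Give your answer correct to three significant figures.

Adiabatic (γ = 1.40), T V^(γ−1) and P V^γ constant: T₂ = T₁·(P₂/P₁)^((γ−1)/γ) = 265.1 K; V₂ = V₁·(P₁/P₂)^(1/γ) = 0.4370 m³.

V₂ ≈ 0.437 m³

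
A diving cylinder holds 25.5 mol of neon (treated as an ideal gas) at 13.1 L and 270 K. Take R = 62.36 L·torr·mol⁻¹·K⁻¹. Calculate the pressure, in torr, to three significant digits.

P ≈ 3.28e+04 torr

PV = nRT ⇒ P = nRT/V = (25.5 × 62.36 × 270) / 13.1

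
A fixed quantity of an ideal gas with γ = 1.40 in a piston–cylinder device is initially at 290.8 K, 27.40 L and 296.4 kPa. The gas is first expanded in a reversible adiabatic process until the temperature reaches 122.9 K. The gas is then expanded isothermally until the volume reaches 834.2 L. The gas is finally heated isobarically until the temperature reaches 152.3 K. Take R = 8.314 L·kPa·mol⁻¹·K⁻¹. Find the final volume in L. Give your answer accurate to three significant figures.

V₄ ≈ 1.03e+03 L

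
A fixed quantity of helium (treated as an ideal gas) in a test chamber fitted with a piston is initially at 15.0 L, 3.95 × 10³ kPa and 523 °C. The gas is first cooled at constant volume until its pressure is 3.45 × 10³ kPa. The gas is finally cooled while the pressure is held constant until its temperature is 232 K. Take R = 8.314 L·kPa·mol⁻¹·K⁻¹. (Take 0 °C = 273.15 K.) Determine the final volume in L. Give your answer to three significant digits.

V₃ ≈ 5.00 L

Convert: T₁ = 796.1 K.
Isochoric, so P/T is constant: V₂ = V₁; T₂ = T₁·(P₂/P₁) = 695.4 K.
P constant ⇒ V ∝ T: P₃ = P₂; V₃ = V₂·(T₃/T₂) = 5.005 L.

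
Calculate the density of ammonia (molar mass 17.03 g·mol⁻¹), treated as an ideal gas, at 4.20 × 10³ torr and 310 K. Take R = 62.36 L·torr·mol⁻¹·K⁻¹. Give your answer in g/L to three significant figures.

ρ = PM/(RT) = (4.20e+03 × 17.03) / (62.36 × 310.0)

ρ ≈ 3.70 g/L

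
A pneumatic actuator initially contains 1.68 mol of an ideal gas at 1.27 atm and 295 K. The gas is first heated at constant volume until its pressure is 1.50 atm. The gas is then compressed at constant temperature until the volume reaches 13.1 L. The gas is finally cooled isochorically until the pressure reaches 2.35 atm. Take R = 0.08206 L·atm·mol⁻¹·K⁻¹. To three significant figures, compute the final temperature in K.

From PV = nRT: V₁ = nRT₁/P₁ = 32.02 L.
V constant ⇒ P ∝ T: V₂ = V₁; T₂ = T₁·(P₂/P₁) = 348.4 K.
T constant ⇒ Boyle's law P V = const: T₃ = T₂; P₃ = P₂·(V₂/V₃) = 3.667 atm.
Isochoric, so P/T is constant: V₄ = V₃; T₄ = T₃·(P₄/P₃) = 223.3 K.

T₄ ≈ 223 K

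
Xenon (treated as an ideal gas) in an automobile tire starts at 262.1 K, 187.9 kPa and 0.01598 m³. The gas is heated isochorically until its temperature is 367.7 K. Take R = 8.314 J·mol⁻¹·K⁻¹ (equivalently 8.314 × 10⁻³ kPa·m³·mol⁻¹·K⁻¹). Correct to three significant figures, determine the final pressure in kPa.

V constant ⇒ P ∝ T: V₂ = V₁; P₂ = P₁·(T₂/T₁) = 263.6 kPa.

P₂ ≈ 264 kPa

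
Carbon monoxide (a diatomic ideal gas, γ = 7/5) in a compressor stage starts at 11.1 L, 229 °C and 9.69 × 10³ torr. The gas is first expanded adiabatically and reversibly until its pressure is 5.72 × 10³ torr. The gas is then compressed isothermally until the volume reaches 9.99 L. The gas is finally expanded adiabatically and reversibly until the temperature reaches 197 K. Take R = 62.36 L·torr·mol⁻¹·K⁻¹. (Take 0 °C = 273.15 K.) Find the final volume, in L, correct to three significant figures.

V₄ ≈ 71.1 L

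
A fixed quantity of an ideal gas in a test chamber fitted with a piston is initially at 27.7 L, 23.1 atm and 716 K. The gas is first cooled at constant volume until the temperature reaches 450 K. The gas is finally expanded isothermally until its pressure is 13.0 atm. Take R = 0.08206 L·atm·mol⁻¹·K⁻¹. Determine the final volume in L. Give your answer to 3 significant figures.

Isochoric, so P/T is constant: V₂ = V₁; P₂ = P₁·(T₂/T₁) = 14.52 atm.
T constant ⇒ Boyle's law P V = const: T₃ = T₂; V₃ = V₂·(P₂/P₃) = 30.93 L.

V₃ ≈ 30.9 L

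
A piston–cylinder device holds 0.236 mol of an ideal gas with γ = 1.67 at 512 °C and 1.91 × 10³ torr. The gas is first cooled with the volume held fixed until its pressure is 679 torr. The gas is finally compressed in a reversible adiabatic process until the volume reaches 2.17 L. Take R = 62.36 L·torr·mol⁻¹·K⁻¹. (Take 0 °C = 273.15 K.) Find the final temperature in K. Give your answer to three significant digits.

Convert: T₁ = 785.1 K.
From PV = nRT: V₁ = nRT₁/P₁ = 6.050 L.
V constant ⇒ P ∝ T: V₂ = V₁; T₂ = T₁·(P₂/P₁) = 279.1 K.
Reversible adiabatic, γ = 1.67: T₃ = T₂·(V₂/V₃)^(γ−1) = 554.8 K; P₃ = P₂·(V₂/V₃)^γ = 3763 torr.

T₃ ≈ 555 K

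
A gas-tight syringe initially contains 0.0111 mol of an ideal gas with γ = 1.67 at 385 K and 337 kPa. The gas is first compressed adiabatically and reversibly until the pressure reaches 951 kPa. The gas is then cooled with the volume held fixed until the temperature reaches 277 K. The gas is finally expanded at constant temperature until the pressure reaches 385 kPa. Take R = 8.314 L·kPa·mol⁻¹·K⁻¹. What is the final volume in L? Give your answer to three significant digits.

V₄ ≈ 0.0664 L

From PV = nRT: V₁ = nRT₁/P₁ = 0.1054 L.
Adiabatic (γ = 1.67), T V^(γ−1) and P V^γ constant: T₂ = T₁·(P₂/P₁)^((γ−1)/γ) = 583.7 K; V₂ = V₁·(P₁/P₂)^(1/γ) = 0.05665 L.
Isochoric, so P/T is constant: V₃ = V₂; P₃ = P₂·(T₃/T₂) = 451.3 kPa.
T constant ⇒ Boyle's law P V = const: T₄ = T₃; V₄ = V₃·(P₃/P₄) = 0.06640 L.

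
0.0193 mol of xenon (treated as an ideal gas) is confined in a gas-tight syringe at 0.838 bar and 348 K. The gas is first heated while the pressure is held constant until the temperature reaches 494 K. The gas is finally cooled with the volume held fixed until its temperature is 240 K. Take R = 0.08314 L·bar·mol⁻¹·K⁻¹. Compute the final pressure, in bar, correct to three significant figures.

P₃ ≈ 0.407 bar

From PV = nRT: V₁ = nRT₁/P₁ = 0.6664 L.
Isobaric, so V/T is constant: P₂ = P₁; V₂ = V₁·(T₂/T₁) = 0.9459 L.
Isochoric, so P/T is constant: V₃ = V₂; P₃ = P₂·(T₃/T₂) = 0.4071 bar.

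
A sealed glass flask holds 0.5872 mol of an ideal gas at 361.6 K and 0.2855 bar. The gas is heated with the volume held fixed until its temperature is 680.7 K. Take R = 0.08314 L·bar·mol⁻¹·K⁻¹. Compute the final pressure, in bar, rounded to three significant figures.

P₂ ≈ 0.537 bar

From PV = nRT: V₁ = nRT₁/P₁ = 61.83 L.
V constant ⇒ P ∝ T: V₂ = V₁; P₂ = P₁·(T₂/T₁) = 0.5374 bar.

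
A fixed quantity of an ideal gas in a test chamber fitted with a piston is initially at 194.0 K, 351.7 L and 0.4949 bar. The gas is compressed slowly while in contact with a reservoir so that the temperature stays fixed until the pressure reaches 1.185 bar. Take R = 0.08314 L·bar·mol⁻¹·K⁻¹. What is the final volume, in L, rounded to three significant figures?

V₂ ≈ 147 L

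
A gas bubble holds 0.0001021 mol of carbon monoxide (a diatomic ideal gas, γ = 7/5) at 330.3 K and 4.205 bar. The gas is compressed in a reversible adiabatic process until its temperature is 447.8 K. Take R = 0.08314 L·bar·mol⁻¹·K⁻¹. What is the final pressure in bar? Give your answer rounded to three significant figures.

From PV = nRT: V₁ = nRT₁/P₁ = 0.0006668 L.
Reversible adiabatic, γ = 7/5: P₂ = P₁·(T₂/T₁)^(γ/(γ−1)) = 12.20 bar; V₂ = V₁·(T₁/T₂)^(1/(γ−1)) = 0.0003116 L.

P₂ ≈ 12.2 bar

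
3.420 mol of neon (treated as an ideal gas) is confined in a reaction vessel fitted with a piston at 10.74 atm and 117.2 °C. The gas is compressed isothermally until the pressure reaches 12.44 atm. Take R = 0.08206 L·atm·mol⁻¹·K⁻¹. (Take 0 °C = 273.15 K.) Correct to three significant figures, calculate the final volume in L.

Convert: T₁ = 390.3 K.
From PV = nRT: V₁ = nRT₁/P₁ = 10.20 L.
T constant ⇒ Boyle's law P V = const: T₂ = T₁; V₂ = V₁·(P₁/P₂) = 8.806 L.

V₂ ≈ 8.81 L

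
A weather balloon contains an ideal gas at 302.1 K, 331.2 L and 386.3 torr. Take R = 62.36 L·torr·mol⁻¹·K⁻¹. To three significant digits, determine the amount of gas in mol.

n ≈ 6.79 mol

PV = nRT ⇒ n = PV/(RT) = (386.3 × 331.2) / (62.36 × 302.1)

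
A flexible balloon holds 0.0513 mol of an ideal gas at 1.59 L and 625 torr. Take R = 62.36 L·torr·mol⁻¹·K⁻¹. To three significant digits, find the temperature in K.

PV = nRT ⇒ T = PV/(nR) = (625 × 1.59) / (0.0513 × 62.36)

T ≈ 311 K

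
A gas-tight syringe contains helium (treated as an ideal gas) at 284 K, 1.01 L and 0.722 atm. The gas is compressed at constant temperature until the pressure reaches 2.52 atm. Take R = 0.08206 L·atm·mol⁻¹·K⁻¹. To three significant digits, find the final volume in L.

V₂ ≈ 0.289 L

T constant ⇒ Boyle's law P V = const: T₂ = T₁; V₂ = V₁·(P₁/P₂) = 0.2894 L.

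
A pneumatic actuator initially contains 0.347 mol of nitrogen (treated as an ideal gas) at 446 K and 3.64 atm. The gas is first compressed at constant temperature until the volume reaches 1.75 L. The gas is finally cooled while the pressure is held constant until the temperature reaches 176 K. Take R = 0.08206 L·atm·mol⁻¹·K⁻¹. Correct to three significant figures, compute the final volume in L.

From PV = nRT: V₁ = nRT₁/P₁ = 3.489 L.
T constant ⇒ Boyle's law P V = const: T₂ = T₁; P₂ = P₁·(V₁/V₂) = 7.257 atm.
Isobaric, so V/T is constant: P₃ = P₂; V₃ = V₂·(T₃/T₂) = 0.6906 L.

V₃ ≈ 0.691 L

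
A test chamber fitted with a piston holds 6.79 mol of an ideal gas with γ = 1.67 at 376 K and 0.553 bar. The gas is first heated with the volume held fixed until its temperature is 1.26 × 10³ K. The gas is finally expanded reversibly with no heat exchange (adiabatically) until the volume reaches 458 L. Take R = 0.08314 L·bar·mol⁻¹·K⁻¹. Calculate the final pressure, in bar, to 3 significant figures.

P₃ ≈ 1.38 bar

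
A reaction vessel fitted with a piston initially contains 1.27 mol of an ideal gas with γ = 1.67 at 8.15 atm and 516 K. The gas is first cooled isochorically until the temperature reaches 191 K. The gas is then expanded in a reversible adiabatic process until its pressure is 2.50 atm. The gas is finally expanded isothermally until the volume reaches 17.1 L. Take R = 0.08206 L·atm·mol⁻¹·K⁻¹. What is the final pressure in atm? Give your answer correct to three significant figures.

P₄ ≈ 1.08 atm

From PV = nRT: V₁ = nRT₁/P₁ = 6.598 L.
V constant ⇒ P ∝ T: V₂ = V₁; P₂ = P₁·(T₂/T₁) = 3.017 atm.
Adiabatic (γ = 1.67), T V^(γ−1) and P V^γ constant: T₃ = T₂·(P₃/P₂)^((γ−1)/γ) = 177.1 K; V₃ = V₂·(P₂/P₃)^(1/γ) = 7.384 L.
Isothermal, so P V is constant: T₄ = T₃; P₄ = P₃·(V₃/V₄) = 1.080 atm.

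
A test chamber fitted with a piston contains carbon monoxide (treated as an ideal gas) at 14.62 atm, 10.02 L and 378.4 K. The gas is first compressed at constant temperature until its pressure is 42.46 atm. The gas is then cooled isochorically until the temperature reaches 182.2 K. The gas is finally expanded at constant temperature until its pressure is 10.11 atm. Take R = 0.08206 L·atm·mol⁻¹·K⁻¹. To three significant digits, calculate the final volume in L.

V₄ ≈ 6.98 L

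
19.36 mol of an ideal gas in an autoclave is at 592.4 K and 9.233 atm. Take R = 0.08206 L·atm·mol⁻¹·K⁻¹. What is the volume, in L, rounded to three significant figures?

V ≈ 102 L

PV = nRT ⇒ V = nRT/P = (19.36 × 0.08206 × 592.4) / 9.233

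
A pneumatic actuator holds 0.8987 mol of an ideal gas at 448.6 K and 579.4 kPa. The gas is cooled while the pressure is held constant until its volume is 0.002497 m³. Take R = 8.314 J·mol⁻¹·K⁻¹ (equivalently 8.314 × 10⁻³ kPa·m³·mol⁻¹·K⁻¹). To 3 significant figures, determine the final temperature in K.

T₂ ≈ 194 K

From PV = nRT: V₁ = nRT₁/P₁ = 0.005785 m³.
Isobaric, so V/T is constant: P₂ = P₁; T₂ = T₁·(V₂/V₁) = 193.6 K.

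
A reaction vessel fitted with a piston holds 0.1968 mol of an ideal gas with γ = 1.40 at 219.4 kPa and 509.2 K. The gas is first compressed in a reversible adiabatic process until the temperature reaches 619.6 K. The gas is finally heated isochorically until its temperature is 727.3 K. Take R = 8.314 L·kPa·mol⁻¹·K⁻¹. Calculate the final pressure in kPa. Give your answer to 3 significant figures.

P₃ ≈ 512 kPa

From PV = nRT: V₁ = nRT₁/P₁ = 3.797 L.
Adiabatic (γ = 1.40), T V^(γ−1) and P V^γ constant: P₂ = P₁·(T₂/T₁)^(γ/(γ−1)) = 436.0 kPa; V₂ = V₁·(T₁/T₂)^(1/(γ−1)) = 2.325 L.
Isochoric, so P/T is constant: V₃ = V₂; P₃ = P₂·(T₃/T₂) = 511.8 kPa.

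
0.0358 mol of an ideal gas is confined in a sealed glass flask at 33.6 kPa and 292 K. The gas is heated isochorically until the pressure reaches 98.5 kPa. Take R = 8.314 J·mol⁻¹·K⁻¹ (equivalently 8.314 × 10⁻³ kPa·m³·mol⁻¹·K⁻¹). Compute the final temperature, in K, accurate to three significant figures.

From PV = nRT: V₁ = nRT₁/P₁ = 0.002587 m³.
Isochoric, so P/T is constant: V₂ = V₁; T₂ = T₁·(P₂/P₁) = 856.0 K.

T₂ ≈ 856 K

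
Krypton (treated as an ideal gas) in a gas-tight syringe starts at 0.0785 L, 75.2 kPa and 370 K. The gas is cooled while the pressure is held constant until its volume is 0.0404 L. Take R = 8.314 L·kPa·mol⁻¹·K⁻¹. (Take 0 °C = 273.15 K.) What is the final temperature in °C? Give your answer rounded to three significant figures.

T₂ ≈ -82.7 °C

Isobaric, so V/T is constant: P₂ = P₁; T₂ = T₁·(V₂/V₁) = 190.4 K.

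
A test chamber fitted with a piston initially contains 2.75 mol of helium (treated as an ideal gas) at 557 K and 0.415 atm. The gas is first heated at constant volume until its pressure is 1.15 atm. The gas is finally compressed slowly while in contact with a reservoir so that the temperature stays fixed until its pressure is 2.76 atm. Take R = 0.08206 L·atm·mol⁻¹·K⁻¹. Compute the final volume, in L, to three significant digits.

V₃ ≈ 126 L

From PV = nRT: V₁ = nRT₁/P₁ = 302.9 L.
V constant ⇒ P ∝ T: V₂ = V₁; T₂ = T₁·(P₂/P₁) = 1543 K.
T constant ⇒ Boyle's law P V = const: T₃ = T₂; V₃ = V₂·(P₂/P₃) = 126.2 L.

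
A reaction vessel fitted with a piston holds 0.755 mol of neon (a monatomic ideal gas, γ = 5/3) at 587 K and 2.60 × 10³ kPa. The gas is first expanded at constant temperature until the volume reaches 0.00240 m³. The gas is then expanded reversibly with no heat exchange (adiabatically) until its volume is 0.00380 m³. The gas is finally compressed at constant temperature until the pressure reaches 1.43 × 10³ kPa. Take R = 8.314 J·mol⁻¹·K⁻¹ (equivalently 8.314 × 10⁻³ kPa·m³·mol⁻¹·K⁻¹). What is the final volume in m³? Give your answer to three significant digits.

From PV = nRT: V₁ = nRT₁/P₁ = 0.001417 m³.
T constant ⇒ Boyle's law P V = const: T₂ = T₁; P₂ = P₁·(V₁/V₂) = 1535 kPa.
Adiabatic (γ = 5/3), T V^(γ−1) and P V^γ constant: T₃ = T₂·(V₂/V₃)^(γ−1) = 432.1 K; P₃ = P₂·(V₂/V₃)^γ = 713.8 kPa.
Isothermal, so P V is constant: T₄ = T₃; V₄ = V₃·(P₃/P₄) = 0.001897 m³.

V₄ ≈ 0.00190 m³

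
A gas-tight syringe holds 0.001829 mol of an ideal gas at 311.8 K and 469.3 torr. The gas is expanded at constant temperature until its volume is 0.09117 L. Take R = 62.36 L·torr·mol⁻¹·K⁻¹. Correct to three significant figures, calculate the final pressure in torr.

From PV = nRT: V₁ = nRT₁/P₁ = 0.07578 L.
Isothermal, so P V is constant: T₂ = T₁; P₂ = P₁·(V₁/V₂) = 390.1 torr.

P₂ ≈ 390 torr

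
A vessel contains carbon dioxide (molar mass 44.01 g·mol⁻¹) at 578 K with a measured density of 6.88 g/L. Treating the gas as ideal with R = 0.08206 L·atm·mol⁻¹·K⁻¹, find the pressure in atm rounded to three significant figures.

P ≈ 7.41 atm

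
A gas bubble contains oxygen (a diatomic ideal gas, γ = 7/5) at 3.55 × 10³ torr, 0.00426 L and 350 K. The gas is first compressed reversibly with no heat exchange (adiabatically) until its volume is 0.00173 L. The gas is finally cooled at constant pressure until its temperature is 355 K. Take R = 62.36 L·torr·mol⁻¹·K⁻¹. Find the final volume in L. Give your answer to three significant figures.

Reversible adiabatic, γ = 7/5: T₂ = T₁·(V₁/V₂)^(γ−1) = 501.9 K; P₂ = P₁·(V₁/V₂)^γ = 1.254e+04 torr.
P constant ⇒ V ∝ T: P₃ = P₂; V₃ = V₂·(T₃/T₂) = 0.001224 L.

V₃ ≈ 0.00122 L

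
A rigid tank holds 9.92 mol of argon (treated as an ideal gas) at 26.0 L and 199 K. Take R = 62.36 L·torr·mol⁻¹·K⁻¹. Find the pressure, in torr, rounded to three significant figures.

P ≈ 4.73e+03 torr

PV = nRT ⇒ P = nRT/V = (9.92 × 62.36 × 199) / 26.0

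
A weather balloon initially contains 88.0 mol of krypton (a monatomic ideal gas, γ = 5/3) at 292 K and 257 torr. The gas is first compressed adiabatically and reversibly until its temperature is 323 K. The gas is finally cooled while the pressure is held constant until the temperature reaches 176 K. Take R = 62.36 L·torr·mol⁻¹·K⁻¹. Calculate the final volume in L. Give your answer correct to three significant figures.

V₃ ≈ 2.92e+03 L

From PV = nRT: V₁ = nRT₁/P₁ = 6235 L.
Adiabatic (γ = 5/3), T V^(γ−1) and P V^γ constant: P₂ = P₁·(T₂/T₁)^(γ/(γ−1)) = 330.7 torr; V₂ = V₁·(T₁/T₂)^(1/(γ−1)) = 5359 L.
Isobaric, so V/T is constant: P₃ = P₂; V₃ = V₂·(T₃/T₂) = 2920 L.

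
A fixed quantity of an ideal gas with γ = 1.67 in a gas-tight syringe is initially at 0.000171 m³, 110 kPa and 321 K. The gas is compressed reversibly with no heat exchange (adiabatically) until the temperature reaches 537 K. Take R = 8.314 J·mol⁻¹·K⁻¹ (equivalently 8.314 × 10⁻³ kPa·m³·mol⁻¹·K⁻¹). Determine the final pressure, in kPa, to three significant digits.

P₂ ≈ 397 kPa

Reversible adiabatic, γ = 1.67: P₂ = P₁·(T₂/T₁)^(γ/(γ−1)) = 396.6 kPa; V₂ = V₁·(T₁/T₂)^(1/(γ−1)) = 7.933e-05 m³.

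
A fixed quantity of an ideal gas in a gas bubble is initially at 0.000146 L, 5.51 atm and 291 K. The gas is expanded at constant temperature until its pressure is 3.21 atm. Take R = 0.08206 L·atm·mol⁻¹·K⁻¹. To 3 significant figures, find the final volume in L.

Isothermal, so P V is constant: T₂ = T₁; V₂ = V₁·(P₁/P₂) = 0.0002506 L.

V₂ ≈ 0.000251 L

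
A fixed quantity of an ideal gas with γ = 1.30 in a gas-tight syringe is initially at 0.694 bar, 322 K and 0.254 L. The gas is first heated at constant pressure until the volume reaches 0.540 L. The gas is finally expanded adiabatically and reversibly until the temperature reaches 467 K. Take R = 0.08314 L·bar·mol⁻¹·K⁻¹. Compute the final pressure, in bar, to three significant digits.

P₃ ≈ 0.132 bar

P constant ⇒ V ∝ T: P₂ = P₁; T₂ = T₁·(V₂/V₁) = 684.6 K.
Reversible adiabatic, γ = 1.30: P₃ = P₂·(T₃/T₂)^(γ/(γ−1)) = 0.1323 bar; V₃ = V₂·(T₂/T₃)^(1/(γ−1)) = 1.932 L.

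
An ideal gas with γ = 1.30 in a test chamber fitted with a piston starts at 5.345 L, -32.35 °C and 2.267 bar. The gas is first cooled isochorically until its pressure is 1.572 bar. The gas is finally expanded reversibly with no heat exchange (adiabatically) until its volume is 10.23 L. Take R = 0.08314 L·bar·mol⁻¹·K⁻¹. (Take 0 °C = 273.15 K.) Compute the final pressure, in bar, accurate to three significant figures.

Convert: T₁ = 240.8 K.
Isochoric, so P/T is constant: V₂ = V₁; T₂ = T₁·(P₂/P₁) = 167.0 K.
Reversible adiabatic, γ = 1.30: T₃ = T₂·(V₂/V₃)^(γ−1) = 137.4 K; P₃ = P₂·(V₂/V₃)^γ = 0.6760 bar.

P₃ ≈ 0.676 bar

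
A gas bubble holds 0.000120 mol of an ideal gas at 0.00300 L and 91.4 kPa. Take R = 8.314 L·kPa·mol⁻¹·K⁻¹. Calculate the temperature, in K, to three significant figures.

T ≈ 275 K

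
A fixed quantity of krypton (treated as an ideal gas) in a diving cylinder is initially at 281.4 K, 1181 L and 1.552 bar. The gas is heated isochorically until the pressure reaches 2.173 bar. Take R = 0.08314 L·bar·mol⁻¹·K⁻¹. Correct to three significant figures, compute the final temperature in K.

T₂ ≈ 394 K

V constant ⇒ P ∝ T: V₂ = V₁; T₂ = T₁·(P₂/P₁) = 394.0 K.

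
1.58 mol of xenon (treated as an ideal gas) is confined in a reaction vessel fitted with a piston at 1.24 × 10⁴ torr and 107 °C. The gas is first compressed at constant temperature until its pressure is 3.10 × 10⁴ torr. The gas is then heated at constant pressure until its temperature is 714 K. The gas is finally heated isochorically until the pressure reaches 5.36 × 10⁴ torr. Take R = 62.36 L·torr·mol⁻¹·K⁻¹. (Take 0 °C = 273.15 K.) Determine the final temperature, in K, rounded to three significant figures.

T₄ ≈ 1.23e+03 K

Convert: T₁ = 380.1 K.
From PV = nRT: V₁ = nRT₁/P₁ = 3.021 L.
T constant ⇒ Boyle's law P V = const: T₂ = T₁; V₂ = V₁·(P₁/P₂) = 1.208 L.
Isobaric, so V/T is constant: P₃ = P₂; V₃ = V₂·(T₃/T₂) = 2.269 L.
V constant ⇒ P ∝ T: V₄ = V₃; T₄ = T₃·(P₄/P₃) = 1235 K.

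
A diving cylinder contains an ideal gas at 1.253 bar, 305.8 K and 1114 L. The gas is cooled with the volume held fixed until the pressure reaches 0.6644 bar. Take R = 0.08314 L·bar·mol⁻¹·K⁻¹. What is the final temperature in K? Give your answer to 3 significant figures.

T₂ ≈ 162 K

V constant ⇒ P ∝ T: V₂ = V₁; T₂ = T₁·(P₂/P₁) = 162.1 K.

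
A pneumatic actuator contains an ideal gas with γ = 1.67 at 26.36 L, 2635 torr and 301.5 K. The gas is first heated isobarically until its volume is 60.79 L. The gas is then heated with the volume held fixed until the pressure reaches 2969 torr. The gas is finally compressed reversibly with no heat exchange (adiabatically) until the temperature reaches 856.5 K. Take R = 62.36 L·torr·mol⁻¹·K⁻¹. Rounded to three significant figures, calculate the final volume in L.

Isobaric, so V/T is constant: P₂ = P₁; T₂ = T₁·(V₂/V₁) = 695.3 K.
V constant ⇒ P ∝ T: V₃ = V₂; T₃ = T₂·(P₃/P₂) = 783.4 K.
Adiabatic (γ = 1.67), T V^(γ−1) and P V^γ constant: P₄ = P₃·(T₄/T₃)^(γ/(γ−1)) = 3708 torr; V₄ = V₃·(T₃/T₄)^(1/(γ−1)) = 53.22 L.

V₄ ≈ 53.2 L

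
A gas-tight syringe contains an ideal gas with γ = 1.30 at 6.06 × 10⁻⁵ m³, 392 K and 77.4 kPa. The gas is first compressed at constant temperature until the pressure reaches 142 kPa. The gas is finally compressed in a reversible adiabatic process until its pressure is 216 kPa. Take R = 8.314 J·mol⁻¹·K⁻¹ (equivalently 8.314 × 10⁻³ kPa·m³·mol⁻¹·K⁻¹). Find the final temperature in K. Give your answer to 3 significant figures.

T₃ ≈ 432 K

Isothermal, so P V is constant: T₂ = T₁; V₂ = V₁·(P₁/P₂) = 3.303e-05 m³.
Reversible adiabatic, γ = 1.30: T₃ = T₂·(P₃/P₂)^((γ−1)/γ) = 431.8 K; V₃ = V₂·(P₂/P₃)^(1/γ) = 2.392e-05 m³.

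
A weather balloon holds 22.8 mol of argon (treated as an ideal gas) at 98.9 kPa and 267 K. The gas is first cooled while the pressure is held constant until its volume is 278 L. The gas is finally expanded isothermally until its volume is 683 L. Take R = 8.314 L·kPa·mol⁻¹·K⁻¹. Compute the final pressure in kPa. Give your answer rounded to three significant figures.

P₃ ≈ 40.3 kPa

From PV = nRT: V₁ = nRT₁/P₁ = 511.8 L.
Isobaric, so V/T is constant: P₂ = P₁; T₂ = T₁·(V₂/V₁) = 145.0 K.
T constant ⇒ Boyle's law P V = const: T₃ = T₂; P₃ = P₂·(V₂/V₃) = 40.26 kPa.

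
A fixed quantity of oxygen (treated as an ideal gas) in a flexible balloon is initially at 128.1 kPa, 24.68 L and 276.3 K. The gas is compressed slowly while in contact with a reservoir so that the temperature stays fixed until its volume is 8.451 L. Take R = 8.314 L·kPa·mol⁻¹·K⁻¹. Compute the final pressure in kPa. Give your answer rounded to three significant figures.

P₂ ≈ 374 kPa

T constant ⇒ Boyle's law P V = const: T₂ = T₁; P₂ = P₁·(V₁/V₂) = 374.1 kPa.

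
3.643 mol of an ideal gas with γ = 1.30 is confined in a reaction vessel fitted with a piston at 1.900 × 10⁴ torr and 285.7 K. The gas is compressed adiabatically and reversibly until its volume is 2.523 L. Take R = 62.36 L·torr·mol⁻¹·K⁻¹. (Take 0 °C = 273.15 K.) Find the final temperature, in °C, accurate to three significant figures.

T₂ ≈ 39.7 °C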